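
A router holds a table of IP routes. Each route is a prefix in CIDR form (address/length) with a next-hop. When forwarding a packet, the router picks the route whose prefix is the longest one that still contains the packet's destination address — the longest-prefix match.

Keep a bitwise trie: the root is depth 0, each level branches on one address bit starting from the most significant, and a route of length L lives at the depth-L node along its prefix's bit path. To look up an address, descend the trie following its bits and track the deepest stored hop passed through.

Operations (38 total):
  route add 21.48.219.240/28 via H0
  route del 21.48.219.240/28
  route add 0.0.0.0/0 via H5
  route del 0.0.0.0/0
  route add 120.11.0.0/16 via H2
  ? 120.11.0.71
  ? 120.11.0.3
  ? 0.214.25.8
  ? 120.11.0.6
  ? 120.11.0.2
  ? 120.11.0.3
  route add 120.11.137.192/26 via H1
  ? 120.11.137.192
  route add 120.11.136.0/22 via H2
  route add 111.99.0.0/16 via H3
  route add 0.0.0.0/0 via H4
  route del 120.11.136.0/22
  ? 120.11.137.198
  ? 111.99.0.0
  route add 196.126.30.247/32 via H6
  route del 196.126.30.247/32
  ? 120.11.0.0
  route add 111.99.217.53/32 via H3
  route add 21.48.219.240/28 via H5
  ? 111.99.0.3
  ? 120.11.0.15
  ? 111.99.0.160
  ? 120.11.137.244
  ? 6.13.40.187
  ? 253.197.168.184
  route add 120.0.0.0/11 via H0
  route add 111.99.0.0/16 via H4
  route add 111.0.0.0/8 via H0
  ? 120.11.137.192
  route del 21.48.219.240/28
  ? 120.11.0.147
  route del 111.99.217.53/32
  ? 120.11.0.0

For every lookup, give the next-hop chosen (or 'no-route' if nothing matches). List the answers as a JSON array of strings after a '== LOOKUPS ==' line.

Apply in order:
  add 21.48.219.240/28 -> H0 at depth 28
  del 21.48.219.240/28 (clear depth 28)
  add 0.0.0.0/0 -> H5 at depth 0
  del 0.0.0.0/0 (clear depth 0)
  add 120.11.0.0/16 -> H2 at depth 16
  ? 120.11.0.71  path d0:-→d1:-→d2:-→d3:-→d4:-→d5:-→d6:-→d7:-→d8:-→d9:-→d10:-→d11:-→d12:-→d13:-→d14:-→d15:-→d16:H2  best=H2
  ? 120.11.0.3  path d0:-→d1:-→d2:-→d3:-→d4:-→d5:-→d6:-→d7:-→d8:-→d9:-→d10:-→d11:-→d12:-→d13:-→d14:-→d15:-→d16:H2  best=H2
  ? 0.214.25.8  path d0:-→d1:-→d2:-→d3:-  best=no-route
  ? 120.11.0.6  path d0:-→d1:-→d2:-→d3:-→d4:-→d5:-→d6:-→d7:-→d8:-→d9:-→d10:-→d11:-→d12:-→d13:-→d14:-→d15:-→d16:H2  best=H2
  ? 120.11.0.2  path d0:-→d1:-→d2:-→d3:-→d4:-→d5:-→d6:-→d7:-→d8:-→d9:-→d10:-→d11:-→d12:-→d13:-→d14:-→d15:-→d16:H2  best=H2
  ? 120.11.0.3  path d0:-→d1:-→d2:-→d3:-→d4:-→d5:-→d6:-→d7:-→d8:-→d9:-→d10:-→d11:-→d12:-→d13:-→d14:-→d15:-→d16:H2  best=H2
  add 120.11.137.192/26 -> H1 at depth 26
  ? 120.11.137.192  path d0:-→d1:-→d2:-→d3:-→d4:-→d5:-→d6:-→d7:-→d8:-→d9:-→d10:-→d11:-→d12:-→d13:-→d14:-→d15:-→d16:H2→d17:-→d18:-→d19:-→d20:-→d21:-→d22:-→d23:-→d24:-→d25:-→d26:H1  best=H1
  add 120.11.136.0/22 -> H2 at depth 22
  add 111.99.0.0/16 -> H3 at depth 16
  add 0.0.0.0/0 -> H4 at depth 0
  del 120.11.136.0/22 (clear depth 22)
  ? 120.11.137.198  path d0:H4→d1:-→d2:-→d3:-→d4:-→d5:-→d6:-→d7:-→d8:-→d9:-→d10:-→d11:-→d12:-→d13:-→d14:-→d15:-→d16:H2→d17:-→d18:-→d19:-→d20:-→d21:-→d22:-→d23:-→d24:-→d25:-→d26:H1  best=H1
  ? 111.99.0.0  path d0:H4→d1:-→d2:-→d3:-→d4:-→d5:-→d6:-→d7:-→d8:-→d9:-→d10:-→d11:-→d12:-→d13:-→d14:-→d15:-→d16:H3  best=H3
  add 196.126.30.247/32 -> H6 at depth 32
  del 196.126.30.247/32 (clear depth 32)
  ? 120.11.0.0  path d0:H4→d1:-→d2:-→d3:-→d4:-→d5:-→d6:-→d7:-→d8:-→d9:-→d10:-→d11:-→d12:-→d13:-→d14:-→d15:-→d16:H2  best=H2
  add 111.99.217.53/32 -> H3 at depth 32
  add 21.48.219.240/28 -> H5 at depth 28
  ? 111.99.0.3  path d0:H4→d1:-→d2:-→d3:-→d4:-→d5:-→d6:-→d7:-→d8:-→d9:-→d10:-→d11:-→d12:-→d13:-→d14:-→d15:-→d16:H3  best=H3
  ? 120.11.0.15  path d0:H4→d1:-→d2:-→d3:-→d4:-→d5:-→d6:-→d7:-→d8:-→d9:-→d10:-→d11:-→d12:-→d13:-→d14:-→d15:-→d16:H2  best=H2
  ? 111.99.0.160  path d0:H4→d1:-→d2:-→d3:-→d4:-→d5:-→d6:-→d7:-→d8:-→d9:-→d10:-→d11:-→d12:-→d13:-→d14:-→d15:-→d16:H3  best=H3
  ? 120.11.137.244  path d0:H4→d1:-→d2:-→d3:-→d4:-→d5:-→d6:-→d7:-→d8:-→d9:-→d10:-→d11:-→d12:-→d13:-→d14:-→d15:-→d16:H2→d17:-→d18:-→d19:-→d20:-→d21:-→d22:-→d23:-→d24:-→d25:-→d26:H1  best=H1
  ? 6.13.40.187  path d0:H4→d1:-→d2:-→d3:-  best=H4
  ? 253.197.168.184  path d0:H4→d1:-→d2:-  best=H4
  add 120.0.0.0/11 -> H0 at depth 11
  add 111.99.0.0/16 -> H4 at depth 16
  add 111.0.0.0/8 -> H0 at depth 8
  ? 120.11.137.192  path d0:H4→d1:-→d2:-→d3:-→d4:-→d5:-→d6:-→d7:-→d8:-→d9:-→d10:-→d11:H0→d12:-→d13:-→d14:-→d15:-→d16:H2→d17:-→d18:-→d19:-→d20:-→d21:-→d22:-→d23:-→d24:-→d25:-→d26:H1  best=H1
  del 21.48.219.240/28 (clear depth 28)
  ? 120.11.0.147  path d0:H4→d1:-→d2:-→d3:-→d4:-→d5:-→d6:-→d7:-→d8:-→d9:-→d10:-→d11:H0→d12:-→d13:-→d14:-→d15:-→d16:H2  best=H2
  del 111.99.217.53/32 (clear depth 32)
  ? 120.11.0.0  path d0:H4→d1:-→d2:-→d3:-→d4:-→d5:-→d6:-→d7:-→d8:-→d9:-→d10:-→d11:H0→d12:-→d13:-→d14:-→d15:-→d16:H2  best=H2

== LOOKUPS ==
["H2","H2","no-route","H2","H2","H2","H1","H1","H3","H2","H3","H2","H3","H1","H4","H4","H1","H2","H2"]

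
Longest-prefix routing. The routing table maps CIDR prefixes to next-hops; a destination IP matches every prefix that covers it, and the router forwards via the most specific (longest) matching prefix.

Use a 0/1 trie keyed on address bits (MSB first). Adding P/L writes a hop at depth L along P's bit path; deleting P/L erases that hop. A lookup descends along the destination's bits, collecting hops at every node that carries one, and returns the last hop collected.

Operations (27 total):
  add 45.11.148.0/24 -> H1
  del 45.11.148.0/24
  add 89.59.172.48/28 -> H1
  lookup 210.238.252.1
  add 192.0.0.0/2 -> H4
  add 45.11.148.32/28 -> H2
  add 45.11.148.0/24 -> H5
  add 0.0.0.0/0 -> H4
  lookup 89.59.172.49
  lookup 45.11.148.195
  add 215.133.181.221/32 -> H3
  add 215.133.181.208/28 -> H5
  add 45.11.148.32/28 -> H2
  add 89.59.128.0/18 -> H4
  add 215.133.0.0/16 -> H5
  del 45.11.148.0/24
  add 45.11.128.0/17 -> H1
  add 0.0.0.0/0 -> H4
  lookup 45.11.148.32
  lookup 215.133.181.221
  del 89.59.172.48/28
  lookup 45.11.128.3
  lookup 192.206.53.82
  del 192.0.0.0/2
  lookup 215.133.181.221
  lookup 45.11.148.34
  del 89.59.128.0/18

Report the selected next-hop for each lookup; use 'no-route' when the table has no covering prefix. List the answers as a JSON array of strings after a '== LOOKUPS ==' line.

Process each operation:
  + 45.11.148.0/24 (H1) depth=24
  del 45.11.148.0/24 (clear depth 24)
  + 89.59.172.48/28 (H1) depth=28
  ? 210.238.252.1  path d0:-  best=no-route
  + 192.0.0.0/2 (H4) depth=2
  + 45.11.148.32/28 (H2) depth=28
  + 45.11.148.0/24 (H5) depth=24
  + 0.0.0.0/0 (H4) depth=0
  ? 89.59.172.49  path d0:H4→d1:-→d2:-→d3:-→d4:-→d5:-→d6:-→d7:-→d8:-→d9:-→d10:-→d11:-→d12:-→d13:-→d14:-→d15:-→d16:-→d17:-→d18:-→d19:-→d20:-→d21:-→d22:-→d23:-→d24:-→d25:-→d26:-→d27:-→d28:H1  best=H1
  ? 45.11.148.195  path d0:H4→d1:-→d2:-→d3:-→d4:-→d5:-→d6:-→d7:-→d8:-→d9:-→d10:-→d11:-→d12:-→d13:-→d14:-→d15:-→d16:-→d17:-→d18:-→d19:-→d20:-→d21:-→d22:-→d23:-→d24:H5  best=H5
  + 215.133.181.221/32 (H3) depth=32
  + 215.133.181.208/28 (H5) depth=28
  + 45.11.148.32/28 (H2) depth=28
  + 89.59.128.0/18 (H4) depth=18
  + 215.133.0.0/16 (H5) depth=16
  del 45.11.148.0/24 (clear depth 24)
  + 45.11.128.0/17 (H1) depth=17
  + 0.0.0.0/0 (H4) depth=0
  ? 45.11.148.32  path d0:H4→d1:-→d2:-→d3:-→d4:-→d5:-→d6:-→d7:-→d8:-→d9:-→d10:-→d11:-→d12:-→d13:-→d14:-→d15:-→d16:-→d17:H1→d18:-→d19:-→d20:-→d21:-→d22:-→d23:-→d24:-→d25:-→d26:-→d27:-→d28:H2  best=H2
  ? 215.133.181.221  path d0:H4→d1:-→d2:H4→d3:-→d4:-→d5:-→d6:-→d7:-→d8:-→d9:-→d10:-→d11:-→d12:-→d13:-→d14:-→d15:-→d16:H5→d17:-→d18:-→d19:-→d20:-→d21:-→d22:-→d23:-→d24:-→d25:-→d26:-→d27:-→d28:H5→d29:-→d30:-→d31:-→d32:H3  best=H3
  del 89.59.172.48/28 (clear depth 28)
  ? 45.11.128.3  path d0:H4→d1:-→d2:-→d3:-→d4:-→d5:-→d6:-→d7:-→d8:-→d9:-→d10:-→d11:-→d12:-→d13:-→d14:-→d15:-→d16:-→d17:H1→d18:-→d19:-  best=H1
  ? 192.206.53.82  path d0:H4→d1:-→d2:H4→d3:-  best=H4
  del 192.0.0.0/2 (clear depth 2)
  ? 215.133.181.221  path d0:H4→d1:-→d2:-→d3:-→d4:-→d5:-→d6:-→d7:-→d8:-→d9:-→d10:-→d11:-→d12:-→d13:-→d14:-→d15:-→d16:H5→d17:-→d18:-→d19:-→d20:-→d21:-→d22:-→d23:-→d24:-→d25:-→d26:-→d27:-→d28:H5→d29:-→d30:-→d31:-→d32:H3  best=H3
  ? 45.11.148.34  path d0:H4→d1:-→d2:-→d3:-→d4:-→d5:-→d6:-→d7:-→d8:-→d9:-→d10:-→d11:-→d12:-→d13:-→d14:-→d15:-→d16:-→d17:H1→d18:-→d19:-→d20:-→d21:-→d22:-→d23:-→d24:-→d25:-→d26:-→d27:-→d28:H2  best=H2
  del 89.59.128.0/18 (clear depth 18)

== LOOKUPS ==
["no-route","H1","H5","H2","H3","H1","H4","H3","H2"]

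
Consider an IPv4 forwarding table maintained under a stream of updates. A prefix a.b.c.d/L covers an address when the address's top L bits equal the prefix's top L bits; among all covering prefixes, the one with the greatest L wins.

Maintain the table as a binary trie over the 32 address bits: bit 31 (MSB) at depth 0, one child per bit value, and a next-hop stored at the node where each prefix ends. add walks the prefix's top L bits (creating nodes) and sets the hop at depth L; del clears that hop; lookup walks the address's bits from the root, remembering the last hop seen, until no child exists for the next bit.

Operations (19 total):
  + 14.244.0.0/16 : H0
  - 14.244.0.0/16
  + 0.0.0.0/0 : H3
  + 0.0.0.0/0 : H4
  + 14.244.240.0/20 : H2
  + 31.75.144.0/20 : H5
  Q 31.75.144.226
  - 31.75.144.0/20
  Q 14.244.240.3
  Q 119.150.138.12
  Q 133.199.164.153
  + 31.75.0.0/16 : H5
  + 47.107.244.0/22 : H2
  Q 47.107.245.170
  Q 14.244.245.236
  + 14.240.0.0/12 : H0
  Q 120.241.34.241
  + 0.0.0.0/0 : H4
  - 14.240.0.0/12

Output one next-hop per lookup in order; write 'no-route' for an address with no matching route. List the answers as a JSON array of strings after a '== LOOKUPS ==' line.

Process each operation:
  + 14.244.0.0/16 (H0) depth=16
  - 14.244.0.0/16 clear@16
  + 0.0.0.0/0 (H3) depth=0
  + 0.0.0.0/0 (H4) depth=0
  + 14.244.240.0/20 (H2) depth=20
  + 31.75.144.0/20 (H5) depth=20
  ? 31.75.144.226  path d0:H4→d1:-→d2:-→d3:-→d4:-→d5:-→d6:-→d7:-→d8:-→d9:-→d10:-→d11:-→d12:-→d13:-→d14:-→d15:-→d16:-→d17:-→d18:-→d19:-→d20:H5  best=H5
  - 31.75.144.0/20 clear@20
  ? 14.244.240.3  path d0:H4→d1:-→d2:-→d3:-→d4:-→d5:-→d6:-→d7:-→d8:-→d9:-→d10:-→d11:-→d12:-→d13:-→d14:-→d15:-→d16:-→d17:-→d18:-→d19:-→d20:H2  best=H2
  ? 119.150.138.12  path d0:H4→d1:-  best=H4
  ? 133.199.164.153  path d0:H4  best=H4
  + 31.75.0.0/16 (H5) depth=16
  + 47.107.244.0/22 (H2) depth=22
  ? 47.107.245.170  path d0:H4→d1:-→d2:-→d3:-→d4:-→d5:-→d6:-→d7:-→d8:-→d9:-→d10:-→d11:-→d12:-→d13:-→d14:-→d15:-→d16:-→d17:-→d18:-→d19:-→d20:-→d21:-→d22:H2  best=H2
  ? 14.244.245.236  path d0:H4→d1:-→d2:-→d3:-→d4:-→d5:-→d6:-→d7:-→d8:-→d9:-→d10:-→d11:-→d12:-→d13:-→d14:-→d15:-→d16:-→d17:-→d18:-→d19:-→d20:H2  best=H2
  + 14.240.0.0/12 (H0) depth=12
  ? 120.241.34.241  path d0:H4→d1:-  best=H4
  + 0.0.0.0/0 (H4) depth=0
  - 14.240.0.0/12 clear@12

== LOOKUPS ==
["H5","H2","H4","H4","H2","H2","H4"]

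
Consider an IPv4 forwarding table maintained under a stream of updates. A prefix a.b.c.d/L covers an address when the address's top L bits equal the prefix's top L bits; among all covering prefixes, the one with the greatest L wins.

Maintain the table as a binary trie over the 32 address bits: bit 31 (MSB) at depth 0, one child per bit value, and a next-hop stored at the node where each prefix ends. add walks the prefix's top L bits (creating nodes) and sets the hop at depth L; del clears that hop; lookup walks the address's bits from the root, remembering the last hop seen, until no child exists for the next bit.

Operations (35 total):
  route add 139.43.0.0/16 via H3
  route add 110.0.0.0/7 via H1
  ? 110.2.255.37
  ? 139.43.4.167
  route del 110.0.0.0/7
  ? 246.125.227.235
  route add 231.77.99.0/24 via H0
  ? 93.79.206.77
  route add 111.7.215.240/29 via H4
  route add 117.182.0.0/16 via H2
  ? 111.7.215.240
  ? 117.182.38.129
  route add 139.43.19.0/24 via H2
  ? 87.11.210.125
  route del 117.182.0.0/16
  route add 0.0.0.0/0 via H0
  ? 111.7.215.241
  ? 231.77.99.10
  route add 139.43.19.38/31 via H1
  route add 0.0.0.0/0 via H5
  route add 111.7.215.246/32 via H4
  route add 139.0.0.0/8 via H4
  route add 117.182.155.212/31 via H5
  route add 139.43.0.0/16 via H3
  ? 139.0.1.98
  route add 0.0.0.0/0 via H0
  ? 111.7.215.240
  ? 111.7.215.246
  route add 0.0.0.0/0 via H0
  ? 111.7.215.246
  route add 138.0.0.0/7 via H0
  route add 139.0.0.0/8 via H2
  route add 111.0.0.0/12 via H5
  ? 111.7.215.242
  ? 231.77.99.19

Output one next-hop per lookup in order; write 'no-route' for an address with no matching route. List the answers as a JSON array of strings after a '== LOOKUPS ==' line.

Apply in order:
  add 139.43.0.0/16 -> H3 at depth 16
  add 110.0.0.0/7 -> H1 at depth 7
  Q 110.2.255.37: descend 0110111 ; hops seen [H1] ; pick H1
  Q 139.43.4.167: descend 1000101100101011 ; hops seen [H3] ; pick H3
  - 110.0.0.0/7 clear@7
  Q 246.125.227.235: descend 1 ; hops seen [∅] ; pick no-route
  add 231.77.99.0/24 -> H0 at depth 24
  Q 93.79.206.77: descend 01 ; hops seen [∅] ; pick no-route
  add 111.7.215.240/29 -> H4 at depth 29
  add 117.182.0.0/16 -> H2 at depth 16
  Q 111.7.215.240: descend 01101111000001111101011111110 ; hops seen [H4] ; pick H4
  Q 117.182.38.129: descend 0111010110110110 ; hops seen [H2] ; pick H2
  add 139.43.19.0/24 -> H2 at depth 24
  Q 87.11.210.125: descend 01 ; hops seen [∅] ; pick no-route
  - 117.182.0.0/16 clear@16
  add 0.0.0.0/0 -> H0 at depth 0
  Q 111.7.215.241: descend 01101111000001111101011111110 ; hops seen [H0,H4] ; pick H4
  Q 231.77.99.10: descend 111001110100110101100011 ; hops seen [H0,H0] ; pick H0
  add 139.43.19.38/31 -> H1 at depth 31
  add 0.0.0.0/0 -> H5 at depth 0
  add 111.7.215.246/32 -> H4 at depth 32
  add 139.0.0.0/8 -> H4 at depth 8
  add 117.182.155.212/31 -> H5 at depth 31
  add 139.43.0.0/16 -> H3 at depth 16
  Q 139.0.1.98: descend 1000101100 ; hops seen [H5,H4] ; pick H4
  add 0.0.0.0/0 -> H0 at depth 0
  Q 111.7.215.240: descend 01101111000001111101011111110 ; hops seen [H0,H4] ; pick H4
  Q 111.7.215.246: descend 01101111000001111101011111110110 ; hops seen [H0,H4,H4] ; pick H4
  add 0.0.0.0/0 -> H0 at depth 0
  Q 111.7.215.246: descend 01101111000001111101011111110110 ; hops seen [H0,H4,H4] ; pick H4
  add 138.0.0.0/7 -> H0 at depth 7
  add 139.0.0.0/8 -> H2 at depth 8
  add 111.0.0.0/12 -> H5 at depth 12
  Q 111.7.215.242: descend 01101111000001111101011111110 ; hops seen [H0,H5,H4] ; pick H4
  Q 231.77.99.19: descend 111001110100110101100011 ; hops seen [H0,H0] ; pick H0

== LOOKUPS ==
["H1","H3","no-route","no-route","H4","H2","no-route","H4","H0","H4","H4","H4","H4","H4","H0"]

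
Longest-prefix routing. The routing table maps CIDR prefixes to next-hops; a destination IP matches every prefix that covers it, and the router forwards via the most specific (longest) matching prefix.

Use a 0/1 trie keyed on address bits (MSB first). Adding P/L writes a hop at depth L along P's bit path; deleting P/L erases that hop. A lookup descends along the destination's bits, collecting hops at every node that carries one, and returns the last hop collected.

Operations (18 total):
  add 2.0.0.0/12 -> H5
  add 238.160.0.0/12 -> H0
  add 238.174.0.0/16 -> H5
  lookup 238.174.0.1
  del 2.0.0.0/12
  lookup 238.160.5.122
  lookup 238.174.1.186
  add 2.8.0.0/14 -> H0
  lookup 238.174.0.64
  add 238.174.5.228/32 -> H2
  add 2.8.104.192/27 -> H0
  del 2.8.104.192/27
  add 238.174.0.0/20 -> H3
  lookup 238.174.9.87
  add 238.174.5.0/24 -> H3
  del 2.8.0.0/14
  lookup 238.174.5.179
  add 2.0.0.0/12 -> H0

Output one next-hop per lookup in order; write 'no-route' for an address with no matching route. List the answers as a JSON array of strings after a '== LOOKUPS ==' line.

Apply in order:
  + 2.0.0.0/12 (H5) depth=12
  + 238.160.0.0/12 (H0) depth=12
  + 238.174.0.0/16 (H5) depth=16
  ? 238.174.0.1  path d0:-→d1:-→d2:-→d3:-→d4:-→d5:-→d6:-→d7:-→d8:-→d9:-→d10:-→d11:-→d12:H0→d13:-→d14:-→d15:-→d16:H5  best=H5
  - 2.0.0.0/12 clear@12
  ? 238.160.5.122  path d0:-→d1:-→d2:-→d3:-→d4:-→d5:-→d6:-→d7:-→d8:-→d9:-→d10:-→d11:-→d12:H0  best=H0
  ? 238.174.1.186  path d0:-→d1:-→d2:-→d3:-→d4:-→d5:-→d6:-→d7:-→d8:-→d9:-→d10:-→d11:-→d12:H0→d13:-→d14:-→d15:-→d16:H5  best=H5
  + 2.8.0.0/14 (H0) depth=14
  ? 238.174.0.64  path d0:-→d1:-→d2:-→d3:-→d4:-→d5:-→d6:-→d7:-→d8:-→d9:-→d10:-→d11:-→d12:H0→d13:-→d14:-→d15:-→d16:H5  best=H5
  + 238.174.5.228/32 (H2) depth=32
  + 2.8.104.192/27 (H0) depth=27
  - 2.8.104.192/27 clear@27
  + 238.174.0.0/20 (H3) depth=20
  ? 238.174.9.87  path d0:-→d1:-→d2:-→d3:-→d4:-→d5:-→d6:-→d7:-→d8:-→d9:-→d10:-→d11:-→d12:H0→d13:-→d14:-→d15:-→d16:H5→d17:-→d18:-→d19:-→d20:H3  best=H3
  + 238.174.5.0/24 (H3) depth=24
  - 2.8.0.0/14 clear@14
  ? 238.174.5.179  path d0:-→d1:-→d2:-→d3:-→d4:-→d5:-→d6:-→d7:-→d8:-→d9:-→d10:-→d11:-→d12:H0→d13:-→d14:-→d15:-→d16:H5→d17:-→d18:-→d19:-→d20:H3→d21:-→d22:-→d23:-→d24:H3→d25:-  best=H3
  + 2.0.0.0/12 (H0) depth=12

== LOOKUPS ==
["H5","H0","H5","H5","H3","H3"]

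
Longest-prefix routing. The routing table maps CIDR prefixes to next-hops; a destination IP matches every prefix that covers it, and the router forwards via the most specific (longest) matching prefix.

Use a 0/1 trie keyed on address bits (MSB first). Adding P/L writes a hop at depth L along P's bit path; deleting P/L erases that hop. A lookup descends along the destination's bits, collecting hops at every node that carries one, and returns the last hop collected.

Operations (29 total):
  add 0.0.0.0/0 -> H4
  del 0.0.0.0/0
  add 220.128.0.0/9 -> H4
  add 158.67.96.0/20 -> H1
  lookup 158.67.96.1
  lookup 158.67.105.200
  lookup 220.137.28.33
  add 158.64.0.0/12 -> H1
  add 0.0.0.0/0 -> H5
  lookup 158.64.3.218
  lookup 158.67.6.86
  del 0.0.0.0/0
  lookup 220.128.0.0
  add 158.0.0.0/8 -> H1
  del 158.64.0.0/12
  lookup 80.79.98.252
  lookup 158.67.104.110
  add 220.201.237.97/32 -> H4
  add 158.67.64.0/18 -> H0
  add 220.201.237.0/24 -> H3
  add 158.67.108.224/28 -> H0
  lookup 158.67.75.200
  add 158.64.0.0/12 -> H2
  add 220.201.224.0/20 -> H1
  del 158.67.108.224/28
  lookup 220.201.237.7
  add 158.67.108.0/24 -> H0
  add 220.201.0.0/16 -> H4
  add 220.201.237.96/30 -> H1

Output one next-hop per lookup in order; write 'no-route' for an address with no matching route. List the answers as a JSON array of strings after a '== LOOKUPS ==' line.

Apply in order:
  + 0.0.0.0/0 (H4) depth=0
  del 0.0.0.0/0 (clear depth 0)
  + 220.128.0.0/9 (H4) depth=9
  + 158.67.96.0/20 (H1) depth=20
  ? 158.67.96.1  path d0:-→d1:-→d2:-→d3:-→d4:-→d5:-→d6:-→d7:-→d8:-→d9:-→d10:-→d11:-→d12:-→d13:-→d14:-→d15:-→d16:-→d17:-→d18:-→d19:-→d20:H1  best=H1
  ? 158.67.105.200  path d0:-→d1:-→d2:-→d3:-→d4:-→d5:-→d6:-→d7:-→d8:-→d9:-→d10:-→d11:-→d12:-→d13:-→d14:-→d15:-→d16:-→d17:-→d18:-→d19:-→d20:H1  best=H1
  ? 220.137.28.33  path d0:-→d1:-→d2:-→d3:-→d4:-→d5:-→d6:-→d7:-→d8:-→d9:H4  best=H4
  + 158.64.0.0/12 (H1) depth=12
  + 0.0.0.0/0 (H5) depth=0
  ? 158.64.3.218  path d0:H5→d1:-→d2:-→d3:-→d4:-→d5:-→d6:-→d7:-→d8:-→d9:-→d10:-→d11:-→d12:H1→d13:-→d14:-  best=H1
  ? 158.67.6.86  path d0:H5→d1:-→d2:-→d3:-→d4:-→d5:-→d6:-→d7:-→d8:-→d9:-→d10:-→d11:-→d12:H1→d13:-→d14:-→d15:-→d16:-→d17:-  best=H1
  del 0.0.0.0/0 (clear depth 0)
  ? 220.128.0.0  path d0:-→d1:-→d2:-→d3:-→d4:-→d5:-→d6:-→d7:-→d8:-→d9:H4  best=H4
  + 158.0.0.0/8 (H1) depth=8
  del 158.64.0.0/12 (clear depth 12)
  ? 80.79.98.252  path d0:-  best=no-route
  ? 158.67.104.110  path d0:-→d1:-→d2:-→d3:-→d4:-→d5:-→d6:-→d7:-→d8:H1→d9:-→d10:-→d11:-→d12:-→d13:-→d14:-→d15:-→d16:-→d17:-→d18:-→d19:-→d20:H1  best=H1
  + 220.201.237.97/32 (H4) depth=32
  + 158.67.64.0/18 (H0) depth=18
  + 220.201.237.0/24 (H3) depth=24
  + 158.67.108.224/28 (H0) depth=28
  ? 158.67.75.200  path d0:-→d1:-→d2:-→d3:-→d4:-→d5:-→d6:-→d7:-→d8:H1→d9:-→d10:-→d11:-→d12:-→d13:-→d14:-→d15:-→d16:-→d17:-→d18:H0  best=H0
  + 158.64.0.0/12 (H2) depth=12
  + 220.201.224.0/20 (H1) depth=20
  del 158.67.108.224/28 (clear depth 28)
  ? 220.201.237.7  path d0:-→d1:-→d2:-→d3:-→d4:-→d5:-→d6:-→d7:-→d8:-→d9:H4→d10:-→d11:-→d12:-→d13:-→d14:-→d15:-→d16:-→d17:-→d18:-→d19:-→d20:H1→d21:-→d22:-→d23:-→d24:H3→d25:-  best=H3
  + 158.67.108.0/24 (H0) depth=24
  + 220.201.0.0/16 (H4) depth=16
  + 220.201.237.96/30 (H1) depth=30

== LOOKUPS ==
["H1","H1","H4","H1","H1","H4","no-route","H1","H0","H3"]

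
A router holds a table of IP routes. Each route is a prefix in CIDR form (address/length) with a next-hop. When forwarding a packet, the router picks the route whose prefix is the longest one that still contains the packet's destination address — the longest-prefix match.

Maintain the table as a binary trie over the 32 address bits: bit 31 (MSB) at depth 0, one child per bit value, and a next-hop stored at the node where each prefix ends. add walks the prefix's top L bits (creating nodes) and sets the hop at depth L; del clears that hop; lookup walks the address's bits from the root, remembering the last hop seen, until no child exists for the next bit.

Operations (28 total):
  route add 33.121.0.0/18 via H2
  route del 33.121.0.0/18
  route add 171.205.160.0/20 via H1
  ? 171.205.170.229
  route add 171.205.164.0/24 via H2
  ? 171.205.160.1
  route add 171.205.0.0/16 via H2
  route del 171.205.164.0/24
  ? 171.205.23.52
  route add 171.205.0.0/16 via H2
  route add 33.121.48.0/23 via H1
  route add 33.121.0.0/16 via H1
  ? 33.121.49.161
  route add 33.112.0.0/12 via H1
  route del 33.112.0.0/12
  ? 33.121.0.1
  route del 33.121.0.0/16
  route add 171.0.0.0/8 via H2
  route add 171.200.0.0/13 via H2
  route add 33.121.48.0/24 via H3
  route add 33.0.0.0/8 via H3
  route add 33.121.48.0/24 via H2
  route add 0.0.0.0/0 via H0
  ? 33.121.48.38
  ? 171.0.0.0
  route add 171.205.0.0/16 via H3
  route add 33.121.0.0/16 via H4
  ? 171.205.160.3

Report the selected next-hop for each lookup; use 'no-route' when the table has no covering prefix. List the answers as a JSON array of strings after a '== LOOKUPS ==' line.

Apply in order:
  + 33.121.0.0/18 (H2) depth=18
  - 33.121.0.0/18 clear@18
  + 171.205.160.0/20 (H1) depth=20
  lookup 171.205.170.229: bits 10101011110011011010 walk d0:-→d1:-→d2:-→d3:-→d4:-→d5:-→d6:-→d7:-→d8:-→d9:-→d10:-→d11:-→d12:-→d13:-→d14:-→d15:-→d16:-→d17:-→d18:-→d19:-→d20:H1 -> H1
  + 171.205.164.0/24 (H2) depth=24
  lookup 171.205.160.1: bits 101010111100110110100 walk d0:-→d1:-→d2:-→d3:-→d4:-→d5:-→d6:-→d7:-→d8:-→d9:-→d10:-→d11:-→d12:-→d13:-→d14:-→d15:-→d16:-→d17:-→d18:-→d19:-→d20:H1→d21:- -> H1
  + 171.205.0.0/16 (H2) depth=16
  - 171.205.164.0/24 clear@24
  lookup 171.205.23.52: bits 1010101111001101 walk d0:-→d1:-→d2:-→d3:-→d4:-→d5:-→d6:-→d7:-→d8:-→d9:-→d10:-→d11:-→d12:-→d13:-→d14:-→d15:-→d16:H2 -> H2
  + 171.205.0.0/16 (H2) depth=16
  + 33.121.48.0/23 (H1) depth=23
  + 33.121.0.0/16 (H1) depth=16
  lookup 33.121.49.161: bits 00100001011110010011000 walk d0:-→d1:-→d2:-→d3:-→d4:-→d5:-→d6:-→d7:-→d8:-→d9:-→d10:-→d11:-→d12:-→d13:-→d14:-→d15:-→d16:H1→d17:-→d18:-→d19:-→d20:-→d21:-→d22:-→d23:H1 -> H1
  + 33.112.0.0/12 (H1) depth=12
  - 33.112.0.0/12 clear@12
  lookup 33.121.0.1: bits 001000010111100100 walk d0:-→d1:-→d2:-→d3:-→d4:-→d5:-→d6:-→d7:-→d8:-→d9:-→d10:-→d11:-→d12:-→d13:-→d14:-→d15:-→d16:H1→d17:-→d18:- -> H1
  - 33.121.0.0/16 clear@16
  + 171.0.0.0/8 (H2) depth=8
  + 171.200.0.0/13 (H2) depth=13
  + 33.121.48.0/24 (H3) depth=24
  + 33.0.0.0/8 (H3) depth=8
  + 33.121.48.0/24 (H2) depth=24
  + 0.0.0.0/0 (H0) depth=0
  lookup 33.121.48.38: bits 001000010111100100110000 walk d0:H0→d1:-→d2:-→d3:-→d4:-→d5:-→d6:-→d7:-→d8:H3→d9:-→d10:-→d11:-→d12:-→d13:-→d14:-→d15:-→d16:-→d17:-→d18:-→d19:-→d20:-→d21:-→d22:-→d23:H1→d24:H2 -> H2
  lookup 171.0.0.0: bits 10101011 walk d0:H0→d1:-→d2:-→d3:-→d4:-→d5:-→d6:-→d7:-→d8:H2 -> H2
  + 171.205.0.0/16 (H3) depth=16
  + 33.121.0.0/16 (H4) depth=16
  lookup 171.205.160.3: bits 101010111100110110100 walk d0:H0→d1:-→d2:-→d3:-→d4:-→d5:-→d6:-→d7:-→d8:H2→d9:-→d10:-→d11:-→d12:-→d13:H2→d14:-→d15:-→d16:H3→d17:-→d18:-→d19:-→d20:H1→d21:- -> H1

== LOOKUPS ==
["H1","H1","H2","H1","H1","H2","H2","H1"]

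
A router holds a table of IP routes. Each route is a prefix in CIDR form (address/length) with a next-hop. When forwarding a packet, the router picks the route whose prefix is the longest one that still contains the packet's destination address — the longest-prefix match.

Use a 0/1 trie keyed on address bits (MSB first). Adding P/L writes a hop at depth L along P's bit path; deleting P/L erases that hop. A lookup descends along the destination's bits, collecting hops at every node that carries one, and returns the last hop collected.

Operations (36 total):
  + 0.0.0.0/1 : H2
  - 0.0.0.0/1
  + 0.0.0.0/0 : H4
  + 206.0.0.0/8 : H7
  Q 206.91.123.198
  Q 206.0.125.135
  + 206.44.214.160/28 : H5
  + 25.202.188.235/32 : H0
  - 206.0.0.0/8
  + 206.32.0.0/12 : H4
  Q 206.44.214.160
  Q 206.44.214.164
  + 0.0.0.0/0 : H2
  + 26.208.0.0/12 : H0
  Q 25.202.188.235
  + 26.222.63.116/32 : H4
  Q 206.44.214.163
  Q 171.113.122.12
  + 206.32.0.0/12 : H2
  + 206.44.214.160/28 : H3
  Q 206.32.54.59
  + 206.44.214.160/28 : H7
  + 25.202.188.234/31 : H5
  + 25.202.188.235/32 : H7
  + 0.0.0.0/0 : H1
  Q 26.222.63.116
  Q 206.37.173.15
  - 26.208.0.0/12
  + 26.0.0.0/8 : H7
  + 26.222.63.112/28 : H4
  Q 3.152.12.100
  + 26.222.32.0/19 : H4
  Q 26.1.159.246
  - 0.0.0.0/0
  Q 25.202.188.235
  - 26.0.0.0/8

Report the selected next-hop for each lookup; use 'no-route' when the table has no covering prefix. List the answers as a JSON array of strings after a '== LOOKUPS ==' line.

Trace:
  add 0.0.0.0/1 -> H2 at depth 1
  - 0.0.0.0/1 clear@1
  add 0.0.0.0/0 -> H4 at depth 0
  add 206.0.0.0/8 -> H7 at depth 8
  lookup 206.91.123.198: bits 11001110 walk d0:H4→d1:-→d2:-→d3:-→d4:-→d5:-→d6:-→d7:-→d8:H7 -> H7
  lookup 206.0.125.135: bits 11001110 walk d0:H4→d1:-→d2:-→d3:-→d4:-→d5:-→d6:-→d7:-→d8:H7 -> H7
  add 206.44.214.160/28 -> H5 at depth 28
  add 25.202.188.235/32 -> H0 at depth 32
  - 206.0.0.0/8 clear@8
  add 206.32.0.0/12 -> H4 at depth 12
  lookup 206.44.214.160: bits 1100111000101100110101101010 walk d0:H4→d1:-→d2:-→d3:-→d4:-→d5:-→d6:-→d7:-→d8:-→d9:-→d10:-→d11:-→d12:H4→d13:-→d14:-→d15:-→d16:-→d17:-→d18:-→d19:-→d20:-→d21:-→d22:-→d23:-→d24:-→d25:-→d26:-→d27:-→d28:H5 -> H5
  lookup 206.44.214.164: bits 1100111000101100110101101010 walk d0:H4→d1:-→d2:-→d3:-→d4:-→d5:-→d6:-→d7:-→d8:-→d9:-→d10:-→d11:-→d12:H4→d13:-→d14:-→d15:-→d16:-→d17:-→d18:-→d19:-→d20:-→d21:-→d22:-→d23:-→d24:-→d25:-→d26:-→d27:-→d28:H5 -> H5
  add 0.0.0.0/0 -> H2 at depth 0
  add 26.208.0.0/12 -> H0 at depth 12
  lookup 25.202.188.235: bits 00011001110010101011110011101011 walk d0:H2→d1:-→d2:-→d3:-→d4:-→d5:-→d6:-→d7:-→d8:-→d9:-→d10:-→d11:-→d12:-→d13:-→d14:-→d15:-→d16:-→d17:-→d18:-→d19:-→d20:-→d21:-→d22:-→d23:-→d24:-→d25:-→d26:-→d27:-→d28:-→d29:-→d30:-→d31:-→d32:H0 -> H0
  add 26.222.63.116/32 -> H4 at depth 32
  lookup 206.44.214.163: bits 1100111000101100110101101010 walk d0:H2→d1:-→d2:-→d3:-→d4:-→d5:-→d6:-→d7:-→d8:-→d9:-→d10:-→d11:-→d12:H4→d13:-→d14:-→d15:-→d16:-→d17:-→d18:-→d19:-→d20:-→d21:-→d22:-→d23:-→d24:-→d25:-→d26:-→d27:-→d28:H5 -> H5
  lookup 171.113.122.12: bits 1 walk d0:H2→d1:- -> H2
  add 206.32.0.0/12 -> H2 at depth 12
  add 206.44.214.160/28 -> H3 at depth 28
  lookup 206.32.54.59: bits 110011100010 walk d0:H2→d1:-→d2:-→d3:-→d4:-→d5:-→d6:-→d7:-→d8:-→d9:-→d10:-→d11:-→d12:H2 -> H2
  add 206.44.214.160/28 -> H7 at depth 28
  add 25.202.188.234/31 -> H5 at depth 31
  add 25.202.188.235/32 -> H7 at depth 32
  add 0.0.0.0/0 -> H1 at depth 0
  lookup 26.222.63.116: bits 00011010110111100011111101110100 walk d0:H1→d1:-→d2:-→d3:-→d4:-→d5:-→d6:-→d7:-→d8:-→d9:-→d10:-→d11:-→d12:H0→d13:-→d14:-→d15:-→d16:-→d17:-→d18:-→d19:-→d20:-→d21:-→d22:-→d23:-→d24:-→d25:-→d26:-→d27:-→d28:-→d29:-→d30:-→d31:-→d32:H4 -> H4
  lookup 206.37.173.15: bits 110011100010 walk d0:H1→d1:-→d2:-→d3:-→d4:-→d5:-→d6:-→d7:-→d8:-→d9:-→d10:-→d11:-→d12:H2 -> H2
  - 26.208.0.0/12 clear@12
  add 26.0.0.0/8 -> H7 at depth 8
  add 26.222.63.112/28 -> H4 at depth 28
  lookup 3.152.12.100: bits 000 walk d0:H1→d1:-→d2:-→d3:- -> H1
  add 26.222.32.0/19 -> H4 at depth 19
  lookup 26.1.159.246: bits 00011010 walk d0:H1→d1:-→d2:-→d3:-→d4:-→d5:-→d6:-→d7:-→d8:H7 -> H7
  - 0.0.0.0/0 clear@0
  lookup 25.202.188.235: bits 00011001110010101011110011101011 walk d0:-→d1:-→d2:-→d3:-→d4:-→d5:-→d6:-→d7:-→d8:-→d9:-→d10:-→d11:-→d12:-→d13:-→d14:-→d15:-→d16:-→d17:-→d18:-→d19:-→d20:-→d21:-→d22:-→d23:-→d24:-→d25:-→d26:-→d27:-→d28:-→d29:-→d30:-→d31:H5→d32:H7 -> H7
  - 26.0.0.0/8 clear@8

== LOOKUPS ==
["H7","H7","H5","H5","H0","H5","H2","H2","H4","H2","H1","H7","H7"]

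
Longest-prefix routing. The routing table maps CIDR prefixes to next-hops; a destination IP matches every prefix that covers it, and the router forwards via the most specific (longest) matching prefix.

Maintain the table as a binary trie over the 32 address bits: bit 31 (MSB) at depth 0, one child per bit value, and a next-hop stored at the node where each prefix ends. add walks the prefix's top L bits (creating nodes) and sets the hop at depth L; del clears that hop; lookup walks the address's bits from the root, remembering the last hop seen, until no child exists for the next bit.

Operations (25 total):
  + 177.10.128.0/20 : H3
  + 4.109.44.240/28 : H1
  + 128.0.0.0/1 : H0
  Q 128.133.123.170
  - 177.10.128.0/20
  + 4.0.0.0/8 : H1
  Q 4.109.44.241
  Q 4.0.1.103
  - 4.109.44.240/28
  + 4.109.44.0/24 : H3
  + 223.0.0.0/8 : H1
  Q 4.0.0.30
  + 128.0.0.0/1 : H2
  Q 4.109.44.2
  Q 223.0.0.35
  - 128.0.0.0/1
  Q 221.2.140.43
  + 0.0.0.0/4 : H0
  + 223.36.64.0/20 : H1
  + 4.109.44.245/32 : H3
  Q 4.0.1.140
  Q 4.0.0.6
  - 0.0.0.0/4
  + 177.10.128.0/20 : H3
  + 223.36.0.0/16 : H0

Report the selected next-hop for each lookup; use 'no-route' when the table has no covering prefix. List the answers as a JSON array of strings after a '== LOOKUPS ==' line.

Trace:
  + 177.10.128.0/20 (H3) depth=20
  + 4.109.44.240/28 (H1) depth=28
  + 128.0.0.0/1 (H0) depth=1
  lookup 128.133.123.170: bits 10 walk d0:-→d1:H0→d2:- -> H0
  - 177.10.128.0/20 clear@20
  + 4.0.0.0/8 (H1) depth=8
  lookup 4.109.44.241: bits 0000010001101101001011001111 walk d0:-→d1:-→d2:-→d3:-→d4:-→d5:-→d6:-→d7:-→d8:H1→d9:-→d10:-→d11:-→d12:-→d13:-→d14:-→d15:-→d16:-→d17:-→d18:-→d19:-→d20:-→d21:-→d22:-→d23:-→d24:-→d25:-→d26:-→d27:-→d28:H1 -> H1
  lookup 4.0.1.103: bits 000001000 walk d0:-→d1:-→d2:-→d3:-→d4:-→d5:-→d6:-→d7:-→d8:H1→d9:- -> H1
  - 4.109.44.240/28 clear@28
  + 4.109.44.0/24 (H3) depth=24
  + 223.0.0.0/8 (H1) depth=8
  lookup 4.0.0.30: bits 000001000 walk d0:-→d1:-→d2:-→d3:-→d4:-→d5:-→d6:-→d7:-→d8:H1→d9:- -> H1
  + 128.0.0.0/1 (H2) depth=1
  lookup 4.109.44.2: bits 000001000110110100101100 walk d0:-→d1:-→d2:-→d3:-→d4:-→d5:-→d6:-→d7:-→d8:H1→d9:-→d10:-→d11:-→d12:-→d13:-→d14:-→d15:-→d16:-→d17:-→d18:-→d19:-→d20:-→d21:-→d22:-→d23:-→d24:H3 -> H3
  lookup 223.0.0.35: bits 11011111 walk d0:-→d1:H2→d2:-→d3:-→d4:-→d5:-→d6:-→d7:-→d8:H1 -> H1
  - 128.0.0.0/1 clear@1
  lookup 221.2.140.43: bits 110111 walk d0:-→d1:-→d2:-→d3:-→d4:-→d5:-→d6:- -> no-route
  + 0.0.0.0/4 (H0) depth=4
  + 223.36.64.0/20 (H1) depth=20
  + 4.109.44.245/32 (H3) depth=32
  lookup 4.0.1.140: bits 000001000 walk d0:-→d1:-→d2:-→d3:-→d4:H0→d5:-→d6:-→d7:-→d8:H1→d9:- -> H1
  lookup 4.0.0.6: bits 000001000 walk d0:-→d1:-→d2:-→d3:-→d4:H0→d5:-→d6:-→d7:-→d8:H1→d9:- -> H1
  - 0.0.0.0/4 clear@4
  + 177.10.128.0/20 (H3) depth=20
  + 223.36.0.0/16 (H0) depth=16

== LOOKUPS ==
["H0","H1","H1","H1","H3","H1","no-route","H1","H1"]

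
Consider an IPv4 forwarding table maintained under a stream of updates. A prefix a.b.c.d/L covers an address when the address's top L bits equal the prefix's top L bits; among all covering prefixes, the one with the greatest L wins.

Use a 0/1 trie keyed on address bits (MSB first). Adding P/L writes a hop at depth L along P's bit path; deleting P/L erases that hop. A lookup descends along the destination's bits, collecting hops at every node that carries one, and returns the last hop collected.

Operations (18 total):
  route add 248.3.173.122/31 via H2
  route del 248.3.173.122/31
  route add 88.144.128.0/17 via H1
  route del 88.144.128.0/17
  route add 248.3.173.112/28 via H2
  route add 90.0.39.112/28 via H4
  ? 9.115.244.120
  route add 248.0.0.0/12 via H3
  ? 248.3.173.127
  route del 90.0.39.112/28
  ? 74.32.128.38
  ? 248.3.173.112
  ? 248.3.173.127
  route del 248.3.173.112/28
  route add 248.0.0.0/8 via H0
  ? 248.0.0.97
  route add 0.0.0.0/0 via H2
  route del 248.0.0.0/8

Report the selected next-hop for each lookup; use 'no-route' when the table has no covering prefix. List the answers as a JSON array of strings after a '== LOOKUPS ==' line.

Process each operation:
  add 248.3.173.122/31 -> H2 at depth 31
  del 248.3.173.122/31 (clear depth 31)
  add 88.144.128.0/17 -> H1 at depth 17
  del 88.144.128.0/17 (clear depth 17)
  add 248.3.173.112/28 -> H2 at depth 28
  add 90.0.39.112/28 -> H4 at depth 28
  ? 9.115.244.120  path d0:-→d1:-  best=no-route
  add 248.0.0.0/12 -> H3 at depth 12
  ? 248.3.173.127  path d0:-→d1:-→d2:-→d3:-→d4:-→d5:-→d6:-→d7:-→d8:-→d9:-→d10:-→d11:-→d12:H3→d13:-→d14:-→d15:-→d16:-→d17:-→d18:-→d19:-→d20:-→d21:-→d22:-→d23:-→d24:-→d25:-→d26:-→d27:-→d28:H2→d29:-  best=H2
  del 90.0.39.112/28 (clear depth 28)
  ? 74.32.128.38  path d0:-→d1:-→d2:-→d3:-  best=no-route
  ? 248.3.173.112  path d0:-→d1:-→d2:-→d3:-→d4:-→d5:-→d6:-→d7:-→d8:-→d9:-→d10:-→d11:-→d12:H3→d13:-→d14:-→d15:-→d16:-→d17:-→d18:-→d19:-→d20:-→d21:-→d22:-→d23:-→d24:-→d25:-→d26:-→d27:-→d28:H2  best=H2
  ? 248.3.173.127  path d0:-→d1:-→d2:-→d3:-→d4:-→d5:-→d6:-→d7:-→d8:-→d9:-→d10:-→d11:-→d12:H3→d13:-→d14:-→d15:-→d16:-→d17:-→d18:-→d19:-→d20:-→d21:-→d22:-→d23:-→d24:-→d25:-→d26:-→d27:-→d28:H2→d29:-  best=H2
  del 248.3.173.112/28 (clear depth 28)
  add 248.0.0.0/8 -> H0 at depth 8
  ? 248.0.0.97  path d0:-→d1:-→d2:-→d3:-→d4:-→d5:-→d6:-→d7:-→d8:H0→d9:-→d10:-→d11:-→d12:H3→d13:-→d14:-  best=H3
  add 0.0.0.0/0 -> H2 at depth 0
  del 248.0.0.0/8 (clear depth 8)

== LOOKUPS ==
["no-route","H2","no-route","H2","H2","H3"]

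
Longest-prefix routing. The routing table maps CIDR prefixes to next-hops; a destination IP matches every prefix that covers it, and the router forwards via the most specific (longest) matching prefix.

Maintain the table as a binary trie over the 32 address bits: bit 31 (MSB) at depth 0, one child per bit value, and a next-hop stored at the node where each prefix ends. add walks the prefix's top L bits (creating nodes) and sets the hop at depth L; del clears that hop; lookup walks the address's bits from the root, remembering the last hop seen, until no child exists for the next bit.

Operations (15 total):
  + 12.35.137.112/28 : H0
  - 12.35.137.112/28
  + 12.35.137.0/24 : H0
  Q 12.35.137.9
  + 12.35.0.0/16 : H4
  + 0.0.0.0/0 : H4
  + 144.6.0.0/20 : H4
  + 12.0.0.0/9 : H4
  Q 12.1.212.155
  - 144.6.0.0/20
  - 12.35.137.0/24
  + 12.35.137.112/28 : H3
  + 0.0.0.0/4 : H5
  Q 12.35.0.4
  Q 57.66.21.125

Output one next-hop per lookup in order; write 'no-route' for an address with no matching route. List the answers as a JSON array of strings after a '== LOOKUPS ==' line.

Process each operation:
  add 12.35.137.112/28 -> H0 at depth 28
  del 12.35.137.112/28 (clear depth 28)
  add 12.35.137.0/24 -> H0 at depth 24
  ? 12.35.137.9  path d0:-→d1:-→d2:-→d3:-→d4:-→d5:-→d6:-→d7:-→d8:-→d9:-→d10:-→d11:-→d12:-→d13:-→d14:-→d15:-→d16:-→d17:-→d18:-→d19:-→d20:-→d21:-→d22:-→d23:-→d24:H0→d25:-  best=H0
  add 12.35.0.0/16 -> H4 at depth 16
  add 0.0.0.0/0 -> H4 at depth 0
  add 144.6.0.0/20 -> H4 at depth 20
  add 12.0.0.0/9 -> H4 at depth 9
  ? 12.1.212.155  path d0:H4→d1:-→d2:-→d3:-→d4:-→d5:-→d6:-→d7:-→d8:-→d9:H4→d10:-  best=H4
  del 144.6.0.0/20 (clear depth 20)
  del 12.35.137.0/24 (clear depth 24)
  add 12.35.137.112/28 -> H3 at depth 28
  add 0.0.0.0/4 -> H5 at depth 4
  ? 12.35.0.4  path d0:H4→d1:-→d2:-→d3:-→d4:H5→d5:-→d6:-→d7:-→d8:-→d9:H4→d10:-→d11:-→d12:-→d13:-→d14:-→d15:-→d16:H4  best=H4
  ? 57.66.21.125  path d0:H4→d1:-→d2:-  best=H4

== LOOKUPS ==
["H0","H4","H4","H4"]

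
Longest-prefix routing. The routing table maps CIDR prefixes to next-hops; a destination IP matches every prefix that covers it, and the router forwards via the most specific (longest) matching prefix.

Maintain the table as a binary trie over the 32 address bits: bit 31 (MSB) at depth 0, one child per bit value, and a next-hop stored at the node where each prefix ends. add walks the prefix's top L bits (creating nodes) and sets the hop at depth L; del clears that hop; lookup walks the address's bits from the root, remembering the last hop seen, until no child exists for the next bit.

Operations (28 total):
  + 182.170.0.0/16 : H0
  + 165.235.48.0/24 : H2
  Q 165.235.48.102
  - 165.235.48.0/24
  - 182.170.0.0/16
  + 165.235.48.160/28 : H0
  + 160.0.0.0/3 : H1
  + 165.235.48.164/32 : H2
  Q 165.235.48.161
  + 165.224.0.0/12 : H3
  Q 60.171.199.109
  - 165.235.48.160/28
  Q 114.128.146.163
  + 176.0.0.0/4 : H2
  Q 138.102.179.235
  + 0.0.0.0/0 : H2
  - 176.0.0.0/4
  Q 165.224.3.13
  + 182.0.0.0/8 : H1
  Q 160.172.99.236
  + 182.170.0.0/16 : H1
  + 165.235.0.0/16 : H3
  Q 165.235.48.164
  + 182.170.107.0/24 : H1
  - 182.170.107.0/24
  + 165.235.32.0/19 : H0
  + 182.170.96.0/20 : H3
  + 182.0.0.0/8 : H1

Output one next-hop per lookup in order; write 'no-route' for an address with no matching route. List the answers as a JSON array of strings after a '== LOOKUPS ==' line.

Apply in order:
  + 182.170.0.0/16 (H0) depth=16
  + 165.235.48.0/24 (H2) depth=24
  ? 165.235.48.102  path d0:-→d1:-→d2:-→d3:-→d4:-→d5:-→d6:-→d7:-→d8:-→d9:-→d10:-→d11:-→d12:-→d13:-→d14:-→d15:-→d16:-→d17:-→d18:-→d19:-→d20:-→d21:-→d22:-→d23:-→d24:H2  best=H2
  del 165.235.48.0/24 (clear depth 24)
  del 182.170.0.0/16 (clear depth 16)
  + 165.235.48.160/28 (H0) depth=28
  + 160.0.0.0/3 (H1) depth=3
  + 165.235.48.164/32 (H2) depth=32
  ? 165.235.48.161  path d0:-→d1:-→d2:-→d3:H1→d4:-→d5:-→d6:-→d7:-→d8:-→d9:-→d10:-→d11:-→d12:-→d13:-→d14:-→d15:-→d16:-→d17:-→d18:-→d19:-→d20:-→d21:-→d22:-→d23:-→d24:-→d25:-→d26:-→d27:-→d28:H0→d29:-  best=H0
  + 165.224.0.0/12 (H3) depth=12
  ? 60.171.199.109  path d0:-  best=no-route
  del 165.235.48.160/28 (clear depth 28)
  ? 114.128.146.163  path d0:-  best=no-route
  + 176.0.0.0/4 (H2) depth=4
  ? 138.102.179.235  path d0:-→d1:-→d2:-  best=no-route
  + 0.0.0.0/0 (H2) depth=0
  del 176.0.0.0/4 (clear depth 4)
  ? 165.224.3.13  path d0:H2→d1:-→d2:-→d3:H1→d4:-→d5:-→d6:-→d7:-→d8:-→d9:-→d10:-→d11:-→d12:H3  best=H3
  + 182.0.0.0/8 (H1) depth=8
  ? 160.172.99.236  path d0:H2→d1:-→d2:-→d3:H1→d4:-→d5:-  best=H1
  + 182.170.0.0/16 (H1) depth=16
  + 165.235.0.0/16 (H3) depth=16
  ? 165.235.48.164  path d0:H2→d1:-→d2:-→d3:H1→d4:-→d5:-→d6:-→d7:-→d8:-→d9:-→d10:-→d11:-→d12:H3→d13:-→d14:-→d15:-→d16:H3→d17:-→d18:-→d19:-→d20:-→d21:-→d22:-→d23:-→d24:-→d25:-→d26:-→d27:-→d28:-→d29:-→d30:-→d31:-→d32:H2  best=H2
  + 182.170.107.0/24 (H1) depth=24
  del 182.170.107.0/24 (clear depth 24)
  + 165.235.32.0/19 (H0) depth=19
  + 182.170.96.0/20 (H3) depth=20
  + 182.0.0.0/8 (H1) depth=8

== LOOKUPS ==
["H2","H0","no-route","no-route","no-route","H3","H1","H2"]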